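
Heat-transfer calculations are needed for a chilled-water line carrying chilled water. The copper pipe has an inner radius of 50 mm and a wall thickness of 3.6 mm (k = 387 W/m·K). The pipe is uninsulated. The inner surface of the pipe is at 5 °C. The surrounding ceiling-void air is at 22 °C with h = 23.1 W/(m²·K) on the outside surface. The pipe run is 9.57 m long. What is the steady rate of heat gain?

For a radial system each layer contributes R = ln(r_out/r_in)/(2πkL); films add R = 1/(hA).
R_copper pipe wall = ln(53.6/50)/(2π×387×9.57) = 2.988×10^-6 K/W
R_outer film = 1/(h_o·2πr_oL) = 1/(23.1×2π×0.0536×9.57) = 0.01343 K/W
R_total = 0.01343 K/W
Q = ΔT/R_total = 17/0.01343

Q ≈ 1270 W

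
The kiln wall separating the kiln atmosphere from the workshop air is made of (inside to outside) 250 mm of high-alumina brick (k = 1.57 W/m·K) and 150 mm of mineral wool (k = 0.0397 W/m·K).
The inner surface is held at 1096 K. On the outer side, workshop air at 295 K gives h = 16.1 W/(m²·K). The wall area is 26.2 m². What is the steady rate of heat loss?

Thermal resistances in series:
R_high-alumina brick = L/(kA) = 0.25/(1.57×26.2) = 0.006078 K/W
R_mineral wool = L/(kA) = 0.15/(0.0397×26.2) = 0.1442 K/W
R_outer film = 1/(h_o·A) = 1/(16.1×26.2) = 0.002371 K/W
R_total = 0.1527 K/W
Q = ΔT / R_total = 801 / 0.1527

Q ≈ 5250 W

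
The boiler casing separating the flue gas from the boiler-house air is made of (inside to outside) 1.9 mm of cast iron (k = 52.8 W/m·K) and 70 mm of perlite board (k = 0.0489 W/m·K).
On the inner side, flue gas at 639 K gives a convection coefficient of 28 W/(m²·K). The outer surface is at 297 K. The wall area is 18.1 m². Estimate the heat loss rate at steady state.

Thermal resistances in series:
R_inner film = 1/(h_i·A) = 1/(28×18.1) = 0.001973 K/W
R_cast iron = L/(kA) = 0.0019/(52.8×18.1) = 1.988×10^-6 K/W
R_perlite board = L/(kA) = 0.07/(0.0489×18.1) = 0.07909 K/W
R_total = 0.08106 K/W
Q = ΔT / R_total = 342 / 0.08106

Q ≈ 4220 W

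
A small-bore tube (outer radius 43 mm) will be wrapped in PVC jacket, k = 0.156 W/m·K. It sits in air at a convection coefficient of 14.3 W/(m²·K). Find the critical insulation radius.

For a cylinder r_cr = k/h = 0.156/14.3
r_cr = 10.9 mm; since the bare radius (43 mm) is above r_cr, any added insulation will reduce heat loss.

r_cr ≈ 10.9 mm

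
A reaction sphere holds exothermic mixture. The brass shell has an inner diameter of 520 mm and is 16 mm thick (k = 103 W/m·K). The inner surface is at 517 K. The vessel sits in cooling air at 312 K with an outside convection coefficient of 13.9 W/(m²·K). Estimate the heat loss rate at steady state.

Q ≈ 2720 W

Spherical conduction: R = (1/r_in − 1/r_out)/(4πk) per layer; series-sum.
R_brass shell = (1/0.26 − 1/0.276)/(4π×103) = 1.723×10^-4 K/W
R_outer film = 1/(h·4πr_o²) = 1/(13.9×4π×0.276²) = 0.07515 K/W
R_total = 0.07533 K/W
Q = ΔT/R_total = 205/0.07533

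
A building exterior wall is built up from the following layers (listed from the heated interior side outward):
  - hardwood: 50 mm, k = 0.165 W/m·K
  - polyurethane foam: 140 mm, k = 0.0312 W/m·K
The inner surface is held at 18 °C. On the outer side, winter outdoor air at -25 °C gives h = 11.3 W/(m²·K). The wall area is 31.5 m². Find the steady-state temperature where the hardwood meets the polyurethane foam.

Treating each layer as a thermal resistance in series:
R_hardwood = L/(kA) = 0.05/(0.165×31.5) = 0.00962 K/W
R_polyurethane foam = L/(kA) = 0.14/(0.0312×31.5) = 0.1425 K/W
R_outer film = 1/(h_o·A) = 1/(11.3×31.5) = 0.002809 K/W
R_total = 0.1549 K/W;  Q = ΔT/R_total = 43/0.1549 = 277.6 W
T_interface = T_inner − Q·ΣR(inner→interface) = 18 − 278×0.00962

T ≈ 15.3 °C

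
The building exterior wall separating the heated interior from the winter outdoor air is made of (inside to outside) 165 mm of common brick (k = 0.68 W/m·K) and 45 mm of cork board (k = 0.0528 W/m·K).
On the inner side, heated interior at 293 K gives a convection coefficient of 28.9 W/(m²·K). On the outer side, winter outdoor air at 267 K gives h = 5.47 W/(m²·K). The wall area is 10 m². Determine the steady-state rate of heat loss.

Treating each layer as a thermal resistance in series:
R_inner film = 1/(h_i·A) = 1/(28.9×10) = 0.00346 K/W
R_common brick = L/(kA) = 0.165/(0.68×10) = 0.02426 K/W
R_cork board = L/(kA) = 0.045/(0.0528×10) = 0.08523 K/W
R_outer film = 1/(h_o·A) = 1/(5.47×10) = 0.01828 K/W
R_total = 0.1312 K/W
Q = ΔT / R_total = 26 / 0.1312

Q ≈ 198 W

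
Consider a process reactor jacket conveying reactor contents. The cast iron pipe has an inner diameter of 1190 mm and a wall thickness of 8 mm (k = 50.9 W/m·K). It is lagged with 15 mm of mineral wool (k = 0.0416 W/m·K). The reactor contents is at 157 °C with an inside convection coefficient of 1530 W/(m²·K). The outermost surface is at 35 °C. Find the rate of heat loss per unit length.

q′ ≈ 1290 W/m

Cylindrical conduction, so R = ln(r₂/r₁)/(2πkL) per layer, in series:
R_inner film = 1/(h_i·2πr₁L) = 1/(1530×2π×0.595×1) = 1.748×10^-4 K/W
R_cast iron pipe wall = ln(603/595)/(2π×50.9×1) = 4.176×10^-5 K/W
R_mineral wool = ln(618/603)/(2π×0.0416×1) = 0.09401 K/W
R_total = 0.09422 K/W
Q = ΔT/R_total = 122/0.09422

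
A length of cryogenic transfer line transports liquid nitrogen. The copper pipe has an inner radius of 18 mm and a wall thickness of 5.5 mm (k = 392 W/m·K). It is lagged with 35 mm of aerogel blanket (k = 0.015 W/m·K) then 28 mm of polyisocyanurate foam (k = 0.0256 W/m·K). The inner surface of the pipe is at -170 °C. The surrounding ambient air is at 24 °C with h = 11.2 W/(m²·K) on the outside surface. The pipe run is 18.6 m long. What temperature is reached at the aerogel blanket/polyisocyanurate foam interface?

Per-layer cylindrical resistances, series-summed:
R_copper pipe wall = ln(23.5/18)/(2π×392×18.6) = 5.82×10^-6 K/W
R_aerogel blanket = ln(58.5/23.5)/(2π×0.015×18.6) = 0.5203 K/W
R_polyisocyanurate foam = ln(86.5/58.5)/(2π×0.0256×18.6) = 0.1307 K/W
R_outer film = 1/(h_o·2πr_oL) = 1/(11.2×2π×0.0865×18.6) = 0.008832 K/W
R_total = 0.6598 K/W
Q = ΔT/R_total = 194/0.6598
Q = 294 W
T_interface = T_inner + Q·ΣR(inner→interface) = -170 + 294×0.5203

T ≈ -17 °C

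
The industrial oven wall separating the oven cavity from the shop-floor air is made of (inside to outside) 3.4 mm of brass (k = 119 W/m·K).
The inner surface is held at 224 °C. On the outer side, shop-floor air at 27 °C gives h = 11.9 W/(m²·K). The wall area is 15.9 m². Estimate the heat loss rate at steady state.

Q ≈ 37300 W

Treating each layer as a thermal resistance in series:
R_brass = L/(kA) = 0.0034/(119×15.9) = 1.797×10^-6 K/W
R_outer film = 1/(h_o·A) = 1/(11.9×15.9) = 0.005285 K/W
R_total = 0.005287 K/W
Q = ΔT / R_total = 197 / 0.005287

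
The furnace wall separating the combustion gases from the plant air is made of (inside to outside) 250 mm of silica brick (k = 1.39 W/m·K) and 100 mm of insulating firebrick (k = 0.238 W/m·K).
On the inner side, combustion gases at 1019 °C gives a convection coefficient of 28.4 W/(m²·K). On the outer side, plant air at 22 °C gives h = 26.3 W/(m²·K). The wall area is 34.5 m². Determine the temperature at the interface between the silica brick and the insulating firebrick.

T ≈ 701 °C

Using the resistance-network approach (series):
R_inner film = 1/(h_i·A) = 1/(28.4×34.5) = 0.001021 K/W
R_silica brick = L/(kA) = 0.25/(1.39×34.5) = 0.005213 K/W
R_insulating firebrick = L/(kA) = 0.1/(0.238×34.5) = 0.01218 K/W
R_outer film = 1/(h_o·A) = 1/(26.3×34.5) = 0.001102 K/W
R_total = 0.01951 K/W;  Q = ΔT/R_total = 997/0.01951 = 51090 W
T_interface = T_inner − Q·ΣR(inner→interface) = 1019 − 51100×0.006234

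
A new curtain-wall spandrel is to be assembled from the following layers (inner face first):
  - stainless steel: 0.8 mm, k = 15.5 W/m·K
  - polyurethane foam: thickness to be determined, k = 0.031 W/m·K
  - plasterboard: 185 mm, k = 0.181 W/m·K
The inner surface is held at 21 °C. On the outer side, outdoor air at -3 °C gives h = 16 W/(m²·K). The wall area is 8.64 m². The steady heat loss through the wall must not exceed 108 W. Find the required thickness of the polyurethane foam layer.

L ≈ 25.9 mm

Using the resistance-network approach (series):
R_stainless steel = L/(kA) = 0.0008/(15.5×8.64) = 5.974×10^-6 K/W
R_plasterboard = L/(kA) = 0.185/(0.181×8.64) = 0.1183 K/W
R_outer film = 1/(h_o·A) = 1/(16×8.64) = 0.007234 K/W
Sum of the known resistances R_other = 0.1255 K/W
Required total resistance R_tot = ΔT/Q_allow = 24/108 = 0.2222 K/W
R_polyurethane foam = R_tot − R_other = 0.09668 K/W
L = R·k·A = 0.09668×0.031×8.64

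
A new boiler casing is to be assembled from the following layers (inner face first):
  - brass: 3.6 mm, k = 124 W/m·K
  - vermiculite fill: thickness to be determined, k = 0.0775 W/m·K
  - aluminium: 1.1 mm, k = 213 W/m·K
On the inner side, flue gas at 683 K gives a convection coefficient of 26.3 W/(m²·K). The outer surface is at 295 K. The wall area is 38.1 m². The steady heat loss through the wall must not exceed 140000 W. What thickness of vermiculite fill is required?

L ≈ 5.23 mm

Using the resistance-network approach (series):
R_inner film = 1/(h_i·A) = 1/(26.3×38.1) = 9.98×10^-4 K/W
R_brass = L/(kA) = 0.0036/(124×38.1) = 7.62×10^-7 K/W
R_aluminium = L/(kA) = 0.0011/(213×38.1) = 1.355×10^-7 K/W
Sum of the known resistances R_other = 9.989×10^-4 K/W
Required total resistance R_tot = ΔT/Q_allow = 388/140000 = 0.002771 K/W
R_vermiculite fill = R_tot − R_other = 0.001773 K/W
L = R·k·A = 0.001773×0.0775×38.1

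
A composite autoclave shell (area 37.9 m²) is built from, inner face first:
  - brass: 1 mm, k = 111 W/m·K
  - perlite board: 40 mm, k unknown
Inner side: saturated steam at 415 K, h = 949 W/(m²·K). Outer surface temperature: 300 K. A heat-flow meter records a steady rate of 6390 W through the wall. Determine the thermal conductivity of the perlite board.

Series thermal resistances:
R_inner film = 1/(h_i·A) = 1/(949×37.9) = 2.78×10^-5 K/W
R_brass = L/(kA) = 0.001/(111×37.9) = 2.377×10^-7 K/W
Sum of known resistances R_other = 2.804×10^-5 K/W
Total R = ΔT/Q = 115/6390 = 0.018 K/W
R_perlite board = R_total − R_other = 0.01797 K/W
k = L/(R·A) = 0.04/(0.01797×37.9)

k ≈ 0.0587 W/(m·K)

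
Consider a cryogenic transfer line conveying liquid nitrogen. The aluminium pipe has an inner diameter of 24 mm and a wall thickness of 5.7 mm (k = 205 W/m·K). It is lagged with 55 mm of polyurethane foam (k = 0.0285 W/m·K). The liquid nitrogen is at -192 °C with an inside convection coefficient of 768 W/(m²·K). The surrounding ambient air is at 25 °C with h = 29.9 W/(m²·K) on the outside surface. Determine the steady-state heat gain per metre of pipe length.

q′ ≈ 27.2 W/m

Cylindrical conduction, so R = ln(r₂/r₁)/(2πkL) per layer, in series:
R_inner film = 1/(h_i·2πr₁L) = 1/(768×2π×0.012×1) = 0.01727 K/W
R_aluminium pipe wall = ln(17.7/12)/(2π×205×1) = 3.017×10^-4 K/W
R_polyurethane foam = ln(72.7/17.7)/(2π×0.0285×1) = 7.889 K/W
R_outer film = 1/(h_o·2πr_oL) = 1/(29.9×2π×0.0727×1) = 0.07322 K/W
R_total = 7.98 K/W
Q = ΔT/R_total = 217/7.98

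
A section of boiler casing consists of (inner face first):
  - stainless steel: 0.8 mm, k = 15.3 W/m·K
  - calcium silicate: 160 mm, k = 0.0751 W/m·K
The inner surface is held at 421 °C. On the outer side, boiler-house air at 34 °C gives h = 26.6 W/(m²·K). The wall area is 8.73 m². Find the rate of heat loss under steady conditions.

Thermal resistances in series:
R_stainless steel = L/(kA) = 0.0008/(15.3×8.73) = 5.989×10^-6 K/W
R_calcium silicate = L/(kA) = 0.16/(0.0751×8.73) = 0.244 K/W
R_outer film = 1/(h_o·A) = 1/(26.6×8.73) = 0.004306 K/W
R_total = 0.2484 K/W
Q = ΔT / R_total = 387 / 0.2484

Q ≈ 1560 W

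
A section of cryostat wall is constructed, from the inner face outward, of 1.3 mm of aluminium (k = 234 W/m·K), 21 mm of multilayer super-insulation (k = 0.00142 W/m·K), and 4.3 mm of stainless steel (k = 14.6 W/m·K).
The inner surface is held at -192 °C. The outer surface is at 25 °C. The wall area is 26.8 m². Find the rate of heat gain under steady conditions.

Model the wall as resistances in series:
R_aluminium = L/(kA) = 0.0013/(234×26.8) = 2.073×10^-7 K/W
R_multilayer super-insulation = L/(kA) = 0.021/(0.00142×26.8) = 0.5518 K/W
R_stainless steel = L/(kA) = 0.0043/(14.6×26.8) = 1.099×10^-5 K/W
R_total = 0.5518 K/W
Q = ΔT / R_total = 217 / 0.5518

Q ≈ 393 W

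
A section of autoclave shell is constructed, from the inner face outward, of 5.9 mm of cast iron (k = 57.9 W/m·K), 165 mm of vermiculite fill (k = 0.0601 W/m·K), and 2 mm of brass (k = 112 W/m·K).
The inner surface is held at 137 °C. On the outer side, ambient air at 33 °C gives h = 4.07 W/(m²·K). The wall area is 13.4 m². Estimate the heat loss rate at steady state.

Treating each layer as a thermal resistance in series:
R_cast iron = L/(kA) = 0.0059/(57.9×13.4) = 7.604×10^-6 K/W
R_vermiculite fill = L/(kA) = 0.165/(0.0601×13.4) = 0.2049 K/W
R_brass = L/(kA) = 0.002/(112×13.4) = 1.333×10^-6 K/W
R_outer film = 1/(h_o·A) = 1/(4.07×13.4) = 0.01834 K/W
R_total = 0.2232 K/W
Q = ΔT / R_total = 104 / 0.2232

Q ≈ 466 W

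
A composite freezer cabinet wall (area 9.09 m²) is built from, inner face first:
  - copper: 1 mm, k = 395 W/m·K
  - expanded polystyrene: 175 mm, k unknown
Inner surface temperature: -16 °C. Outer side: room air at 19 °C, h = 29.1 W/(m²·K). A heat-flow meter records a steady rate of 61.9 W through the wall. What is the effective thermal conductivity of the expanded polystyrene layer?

Model the wall as resistances in series:
R_copper = L/(kA) = 0.001/(395×9.09) = 2.785×10^-7 K/W
R_outer film = 1/(h_o·A) = 1/(29.1×9.09) = 0.00378 K/W
Sum of known resistances R_other = 0.003781 K/W
Total R = ΔT/Q = 35/61.9 = 0.5654 K/W
R_expanded polystyrene = R_total − R_other = 0.5616 K/W
k = L/(R·A) = 0.175/(0.5616×9.09)

k ≈ 0.0343 W/(m·K)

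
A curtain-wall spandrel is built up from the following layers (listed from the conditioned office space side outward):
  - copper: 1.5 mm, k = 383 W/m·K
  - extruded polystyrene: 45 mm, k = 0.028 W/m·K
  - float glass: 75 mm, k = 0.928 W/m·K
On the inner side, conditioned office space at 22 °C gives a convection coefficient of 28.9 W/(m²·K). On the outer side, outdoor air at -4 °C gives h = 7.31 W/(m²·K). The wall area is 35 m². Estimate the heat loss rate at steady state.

Model the wall as resistances in series:
R_inner film = 1/(h_i·A) = 1/(28.9×35) = 9.886×10^-4 K/W
R_copper = L/(kA) = 0.0015/(383×35) = 1.119×10^-7 K/W
R_extruded polystyrene = L/(kA) = 0.045/(0.028×35) = 0.04592 K/W
R_float glass = L/(kA) = 0.075/(0.928×35) = 0.002309 K/W
R_outer film = 1/(h_o·A) = 1/(7.31×35) = 0.003909 K/W
R_total = 0.05312 K/W
Q = ΔT / R_total = 26 / 0.05312

Q ≈ 489 W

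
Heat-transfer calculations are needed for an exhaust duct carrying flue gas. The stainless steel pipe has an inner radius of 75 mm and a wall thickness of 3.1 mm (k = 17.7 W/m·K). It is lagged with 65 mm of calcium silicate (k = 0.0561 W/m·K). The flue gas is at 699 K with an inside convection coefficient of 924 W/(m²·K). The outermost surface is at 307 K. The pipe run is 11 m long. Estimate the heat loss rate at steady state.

Radial resistances (cylindrical: R_cond = ln(r_o/r_i)/(2πkL), R_conv = 1/(h·2πrL)):
R_inner film = 1/(h_i·2πr₁L) = 1/(924×2π×0.075×11) = 2.088×10^-4 K/W
R_stainless steel pipe wall = ln(78.1/75)/(2π×17.7×11) = 3.311×10^-5 K/W
R_calcium silicate = ln(143.1/78.1)/(2π×0.0561×11) = 0.1562 K/W
R_total = 0.1564 K/W
Q = ΔT/R_total = 392/0.1564

Q ≈ 2510 W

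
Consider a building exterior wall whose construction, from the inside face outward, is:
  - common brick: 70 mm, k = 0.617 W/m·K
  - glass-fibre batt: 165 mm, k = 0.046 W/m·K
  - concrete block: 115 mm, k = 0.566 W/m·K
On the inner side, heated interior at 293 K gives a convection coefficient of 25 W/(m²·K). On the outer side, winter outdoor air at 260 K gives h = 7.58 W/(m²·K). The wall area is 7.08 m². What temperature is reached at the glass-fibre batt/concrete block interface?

T ≈ 263 K

Treating each layer as a thermal resistance in series:
R_inner film = 1/(h_i·A) = 1/(25×7.08) = 0.00565 K/W
R_common brick = L/(kA) = 0.07/(0.617×7.08) = 0.01602 K/W
R_glass-fibre batt = L/(kA) = 0.165/(0.046×7.08) = 0.5066 K/W
R_concrete block = L/(kA) = 0.115/(0.566×7.08) = 0.0287 K/W
R_outer film = 1/(h_o·A) = 1/(7.58×7.08) = 0.01863 K/W
R_total = 0.5756 K/W;  Q = ΔT/R_total = 33/0.5756 = 57.33 W
T_interface = T_inner − Q·ΣR(inner→interface) = 293 − 57.3×0.5283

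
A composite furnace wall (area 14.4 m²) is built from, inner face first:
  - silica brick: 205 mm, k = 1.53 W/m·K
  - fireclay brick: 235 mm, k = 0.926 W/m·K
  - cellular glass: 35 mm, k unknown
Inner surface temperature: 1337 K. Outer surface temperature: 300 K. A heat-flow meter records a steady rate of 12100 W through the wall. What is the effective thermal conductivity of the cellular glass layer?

k ≈ 0.0414 W/(m·K)

Model the wall as resistances in series:
R_silica brick = L/(kA) = 0.205/(1.53×14.4) = 0.009305 K/W
R_fireclay brick = L/(kA) = 0.235/(0.926×14.4) = 0.01762 K/W
Sum of known resistances R_other = 0.02693 K/W
Total R = ΔT/Q = 1037/12100 = 0.0857 K/W
R_cellular glass = R_total − R_other = 0.05877 K/W
k = L/(R·A) = 0.035/(0.05877×14.4)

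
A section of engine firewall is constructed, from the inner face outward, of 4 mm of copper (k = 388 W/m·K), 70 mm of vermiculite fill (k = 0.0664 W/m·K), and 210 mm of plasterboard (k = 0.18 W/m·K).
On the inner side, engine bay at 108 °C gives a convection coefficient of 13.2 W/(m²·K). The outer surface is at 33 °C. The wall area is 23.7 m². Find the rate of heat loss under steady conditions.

Q ≈ 774 W

Model the wall as resistances in series:
R_inner film = 1/(h_i·A) = 1/(13.2×23.7) = 0.003197 K/W
R_copper = L/(kA) = 0.004/(388×23.7) = 4.35×10^-7 K/W
R_vermiculite fill = L/(kA) = 0.07/(0.0664×23.7) = 0.04448 K/W
R_plasterboard = L/(kA) = 0.21/(0.18×23.7) = 0.04923 K/W
R_total = 0.09691 K/W
Q = ΔT / R_total = 75 / 0.09691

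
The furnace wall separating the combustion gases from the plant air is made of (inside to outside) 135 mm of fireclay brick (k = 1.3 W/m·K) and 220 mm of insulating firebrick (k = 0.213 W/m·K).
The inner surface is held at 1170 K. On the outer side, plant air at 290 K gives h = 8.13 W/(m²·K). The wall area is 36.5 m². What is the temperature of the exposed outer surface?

Using the resistance-network approach (series):
R_fireclay brick = L/(kA) = 0.135/(1.3×36.5) = 0.002845 K/W
R_insulating firebrick = L/(kA) = 0.22/(0.213×36.5) = 0.0283 K/W
R_outer film = 1/(h_o·A) = 1/(8.13×36.5) = 0.00337 K/W
R_total = 0.03451 K/W;  Q = ΔT/R_total = 880/0.03451 = 25500 W
T_interface = T_inner − Q·ΣR(inner→interface) = 1170 − 25500×0.03114

T ≈ 376 K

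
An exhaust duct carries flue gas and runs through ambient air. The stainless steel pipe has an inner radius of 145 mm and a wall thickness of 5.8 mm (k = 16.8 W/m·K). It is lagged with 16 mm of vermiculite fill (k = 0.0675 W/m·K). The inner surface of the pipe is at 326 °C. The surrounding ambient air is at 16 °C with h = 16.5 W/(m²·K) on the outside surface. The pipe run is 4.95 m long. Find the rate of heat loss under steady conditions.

Q ≈ 5180 W

Cylindrical conduction, so R = ln(r₂/r₁)/(2πkL) per layer, in series:
R_stainless steel pipe wall = ln(150.8/145)/(2π×16.8×4.95) = 7.506×10^-5 K/W
R_vermiculite fill = ln(166.8/150.8)/(2π×0.0675×4.95) = 0.04803 K/W
R_outer film = 1/(h_o·2πr_oL) = 1/(16.5×2π×0.1668×4.95) = 0.01168 K/W
R_total = 0.05979 K/W
Q = ΔT/R_total = 310/0.05979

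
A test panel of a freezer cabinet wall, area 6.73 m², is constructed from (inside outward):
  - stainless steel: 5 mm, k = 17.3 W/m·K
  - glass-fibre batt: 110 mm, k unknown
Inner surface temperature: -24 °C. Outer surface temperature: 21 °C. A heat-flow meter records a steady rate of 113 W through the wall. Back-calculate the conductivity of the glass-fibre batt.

Series thermal resistances:
R_stainless steel = L/(kA) = 0.005/(17.3×6.73) = 4.294×10^-5 K/W
Sum of known resistances R_other = 4.294×10^-5 K/W
Total R = ΔT/Q = 45/113 = 0.3982 K/W
R_glass-fibre batt = R_total − R_other = 0.3982 K/W
k = L/(R·A) = 0.11/(0.3982×6.73)

k ≈ 0.041 W/(m·K)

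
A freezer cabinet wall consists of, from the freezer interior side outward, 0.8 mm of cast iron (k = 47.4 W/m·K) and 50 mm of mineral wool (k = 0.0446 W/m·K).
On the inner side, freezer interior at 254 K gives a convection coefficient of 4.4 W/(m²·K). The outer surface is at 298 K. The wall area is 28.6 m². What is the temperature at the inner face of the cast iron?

Treating each layer as a thermal resistance in series:
R_inner film = 1/(h_i·A) = 1/(4.4×28.6) = 0.007947 K/W
R_cast iron = L/(kA) = 0.0008/(47.4×28.6) = 5.901×10^-7 K/W
R_mineral wool = L/(kA) = 0.05/(0.0446×28.6) = 0.0392 K/W
R_total = 0.04715 K/W;  Q = ΔT/R_total = 44/0.04715 = 933.3 W
T_interface = T_inner + Q·ΣR(inner→interface) = 254 + 933×0.007947

T ≈ 261 K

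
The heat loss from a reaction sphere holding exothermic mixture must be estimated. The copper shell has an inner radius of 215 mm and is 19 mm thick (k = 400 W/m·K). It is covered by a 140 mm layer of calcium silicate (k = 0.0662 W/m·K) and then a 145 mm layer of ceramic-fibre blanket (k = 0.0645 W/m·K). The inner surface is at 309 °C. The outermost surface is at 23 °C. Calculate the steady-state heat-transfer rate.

Q ≈ 101 W

Spherical conduction: R = (1/r_in − 1/r_out)/(4πk) per layer; series-sum.
R_copper shell = (1/0.215 − 1/0.234)/(4π×400) = 7.513×10^-5 K/W
R_calcium silicate = (1/0.234 − 1/0.374)/(4π×0.0662) = 1.923 K/W
R_ceramic-fibre blanket = (1/0.374 − 1/0.519)/(4π×0.0645) = 0.9216 K/W
R_total = 2.845 K/W
Q = ΔT/R_total = 286/2.845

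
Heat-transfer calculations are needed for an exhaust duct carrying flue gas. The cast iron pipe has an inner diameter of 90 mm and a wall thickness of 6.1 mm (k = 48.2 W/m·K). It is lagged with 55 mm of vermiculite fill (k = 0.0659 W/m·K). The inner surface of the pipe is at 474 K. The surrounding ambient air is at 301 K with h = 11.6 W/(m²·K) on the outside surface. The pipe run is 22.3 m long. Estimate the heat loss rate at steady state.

Per-layer cylindrical resistances, series-summed:
R_cast iron pipe wall = ln(51.1/45)/(2π×48.2×22.3) = 1.882×10^-5 K/W
R_vermiculite fill = ln(106.1/51.1)/(2π×0.0659×22.3) = 0.07912 K/W
R_outer film = 1/(h_o·2πr_oL) = 1/(11.6×2π×0.1061×22.3) = 0.005799 K/W
R_total = 0.08494 K/W
Q = ΔT/R_total = 173/0.08494

Q ≈ 2040 W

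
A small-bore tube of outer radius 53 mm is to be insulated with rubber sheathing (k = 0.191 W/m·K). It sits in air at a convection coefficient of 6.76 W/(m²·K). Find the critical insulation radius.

r_cr ≈ 28.3 mm

For a cylinder r_cr = k/h = 0.191/6.76
r_cr = 28.3 mm; since the bare radius (53 mm) is above r_cr, any added insulation will reduce heat loss.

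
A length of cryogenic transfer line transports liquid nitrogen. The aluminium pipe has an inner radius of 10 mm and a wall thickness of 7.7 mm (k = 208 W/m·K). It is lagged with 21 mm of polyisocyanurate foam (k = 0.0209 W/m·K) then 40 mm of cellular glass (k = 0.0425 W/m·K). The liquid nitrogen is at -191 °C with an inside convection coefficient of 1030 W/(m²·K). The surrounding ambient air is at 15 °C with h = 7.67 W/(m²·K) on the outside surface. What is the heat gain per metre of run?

Radial resistances (cylindrical: R_cond = ln(r_o/r_i)/(2πkL), R_conv = 1/(h·2πrL)):
R_inner film = 1/(h_i·2πr₁L) = 1/(1030×2π×0.01×1) = 0.01545 K/W
R_aluminium pipe wall = ln(17.7/10)/(2π×208×1) = 4.369×10^-4 K/W
R_polyisocyanurate foam = ln(38.7/17.7)/(2π×0.0209×1) = 5.957 K/W
R_cellular glass = ln(78.7/38.7)/(2π×0.0425×1) = 2.658 K/W
R_outer film = 1/(h_o·2πr_oL) = 1/(7.67×2π×0.0787×1) = 0.2637 K/W
R_total = 8.895 K/W
Q = ΔT/R_total = 206/8.895

q′ ≈ 23.2 W/m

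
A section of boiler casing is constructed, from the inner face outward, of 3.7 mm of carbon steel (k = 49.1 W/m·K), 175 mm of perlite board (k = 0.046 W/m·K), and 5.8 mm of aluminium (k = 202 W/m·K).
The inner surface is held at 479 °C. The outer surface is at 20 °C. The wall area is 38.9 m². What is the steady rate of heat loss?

Treating each layer as a thermal resistance in series:
R_carbon steel = L/(kA) = 0.0037/(49.1×38.9) = 1.937×10^-6 K/W
R_perlite board = L/(kA) = 0.175/(0.046×38.9) = 0.0978 K/W
R_aluminium = L/(kA) = 0.0058/(202×38.9) = 7.381×10^-7 K/W
R_total = 0.0978 K/W
Q = ΔT / R_total = 459 / 0.0978

Q ≈ 4690 W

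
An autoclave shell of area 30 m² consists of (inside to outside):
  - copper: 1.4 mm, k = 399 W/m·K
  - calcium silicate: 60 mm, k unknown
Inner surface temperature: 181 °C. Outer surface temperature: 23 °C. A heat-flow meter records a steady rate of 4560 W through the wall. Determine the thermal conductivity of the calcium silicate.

k ≈ 0.0577 W/(m·K)

Model the wall as resistances in series:
R_copper = L/(kA) = 0.0014/(399×30) = 1.17×10^-7 K/W
Sum of known resistances R_other = 1.17×10^-7 K/W
Total R = ΔT/Q = 158/4560 = 0.03465 K/W
R_calcium silicate = R_total − R_other = 0.03465 K/W
k = L/(R·A) = 0.06/(0.03465×30)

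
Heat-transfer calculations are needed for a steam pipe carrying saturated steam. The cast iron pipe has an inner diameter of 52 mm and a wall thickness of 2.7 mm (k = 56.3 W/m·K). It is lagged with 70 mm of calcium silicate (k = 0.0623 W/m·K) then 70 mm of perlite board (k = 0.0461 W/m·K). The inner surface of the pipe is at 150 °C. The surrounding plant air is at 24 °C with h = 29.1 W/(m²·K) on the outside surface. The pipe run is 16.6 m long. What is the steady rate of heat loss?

Per-layer cylindrical resistances, series-summed:
R_cast iron pipe wall = ln(28.7/26)/(2π×56.3×16.6) = 1.683×10^-5 K/W
R_calcium silicate = ln(98.7/28.7)/(2π×0.0623×16.6) = 0.1901 K/W
R_perlite board = ln(168.7/98.7)/(2π×0.0461×16.6) = 0.1115 K/W
R_outer film = 1/(h_o·2πr_oL) = 1/(29.1×2π×0.1687×16.6) = 0.001953 K/W
R_total = 0.3035 K/W
Q = ΔT/R_total = 126/0.3035

Q ≈ 415 W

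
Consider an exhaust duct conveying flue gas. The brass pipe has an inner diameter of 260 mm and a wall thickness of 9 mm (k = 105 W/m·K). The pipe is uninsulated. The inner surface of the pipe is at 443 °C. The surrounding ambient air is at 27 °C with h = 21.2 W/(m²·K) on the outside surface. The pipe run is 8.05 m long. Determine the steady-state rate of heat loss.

Q ≈ 61900 W

Radial resistances (cylindrical: R_cond = ln(r_o/r_i)/(2πkL), R_conv = 1/(h·2πrL)):
R_brass pipe wall = ln(139/130)/(2π×105×8.05) = 1.26×10^-5 K/W
R_outer film = 1/(h_o·2πr_oL) = 1/(21.2×2π×0.139×8.05) = 0.006709 K/W
R_total = 0.006722 K/W
Q = ΔT/R_total = 416/0.006722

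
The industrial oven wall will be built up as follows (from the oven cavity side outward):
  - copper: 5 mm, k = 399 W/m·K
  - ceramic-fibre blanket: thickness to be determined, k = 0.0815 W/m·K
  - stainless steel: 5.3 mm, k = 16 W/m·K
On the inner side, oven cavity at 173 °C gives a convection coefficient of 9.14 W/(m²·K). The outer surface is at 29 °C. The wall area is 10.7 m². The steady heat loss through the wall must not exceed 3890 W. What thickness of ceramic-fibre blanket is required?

Model the wall as resistances in series:
R_inner film = 1/(h_i·A) = 1/(9.14×10.7) = 0.01023 K/W
R_copper = L/(kA) = 0.005/(399×10.7) = 1.171×10^-6 K/W
R_stainless steel = L/(kA) = 0.0053/(16×10.7) = 3.096×10^-5 K/W
Sum of the known resistances R_other = 0.01026 K/W
Required total resistance R_tot = ΔT/Q_allow = 144/3890 = 0.03702 K/W
R_ceramic-fibre blanket = R_tot − R_other = 0.02676 K/W
L = R·k·A = 0.02676×0.0815×10.7

L ≈ 23.3 mm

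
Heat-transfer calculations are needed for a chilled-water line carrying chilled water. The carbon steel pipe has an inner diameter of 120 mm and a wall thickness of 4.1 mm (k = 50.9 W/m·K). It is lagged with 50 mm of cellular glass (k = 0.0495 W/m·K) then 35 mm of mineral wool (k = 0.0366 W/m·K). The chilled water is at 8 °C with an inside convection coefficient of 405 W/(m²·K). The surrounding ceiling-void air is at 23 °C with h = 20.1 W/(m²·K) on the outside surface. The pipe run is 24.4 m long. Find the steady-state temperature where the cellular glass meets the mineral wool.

For a radial system each layer contributes R = ln(r_out/r_in)/(2πkL); films add R = 1/(hA).
R_inner film = 1/(h_i·2πr₁L) = 1/(405×2π×0.06×24.4) = 2.684×10^-4 K/W
R_carbon steel pipe wall = ln(64.1/60)/(2π×50.9×24.4) = 8.471×10^-6 K/W
R_cellular glass = ln(114.1/64.1)/(2π×0.0495×24.4) = 0.07598 K/W
R_mineral wool = ln(149.1/114.1)/(2π×0.0366×24.4) = 0.04768 K/W
R_outer film = 1/(h_o·2πr_oL) = 1/(20.1×2π×0.1491×24.4) = 0.002176 K/W
R_total = 0.1261 K/W
Q = ΔT/R_total = 15/0.1261
Q = 119 W
T_interface = T_inner + Q·ΣR(inner→interface) = 8 + 119×0.07626

T ≈ 17.1 °C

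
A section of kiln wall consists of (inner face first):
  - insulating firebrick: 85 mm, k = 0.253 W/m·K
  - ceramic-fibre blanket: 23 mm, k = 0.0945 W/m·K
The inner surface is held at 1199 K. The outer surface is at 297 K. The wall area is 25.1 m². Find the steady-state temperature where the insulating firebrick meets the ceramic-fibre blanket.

Treating each layer as a thermal resistance in series:
R_insulating firebrick = L/(kA) = 0.085/(0.253×25.1) = 0.01339 K/W
R_ceramic-fibre blanket = L/(kA) = 0.023/(0.0945×25.1) = 0.009697 K/W
R_total = 0.02308 K/W;  Q = ΔT/R_total = 902/0.02308 = 39080 W
T_interface = T_inner − Q·ΣR(inner→interface) = 1199 − 39100×0.01339

T ≈ 676 K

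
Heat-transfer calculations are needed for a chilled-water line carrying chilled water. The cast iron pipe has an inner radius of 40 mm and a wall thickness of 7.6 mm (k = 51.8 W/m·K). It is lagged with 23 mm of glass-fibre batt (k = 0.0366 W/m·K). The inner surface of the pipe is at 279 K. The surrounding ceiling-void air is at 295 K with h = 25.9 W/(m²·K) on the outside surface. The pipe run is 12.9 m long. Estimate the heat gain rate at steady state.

For a radial system each layer contributes R = ln(r_out/r_in)/(2πkL); films add R = 1/(hA).
R_cast iron pipe wall = ln(47.6/40)/(2π×51.8×12.9) = 4.143×10^-5 K/W
R_glass-fibre batt = ln(70.6/47.6)/(2π×0.0366×12.9) = 0.1329 K/W
R_outer film = 1/(h_o·2πr_oL) = 1/(25.9×2π×0.0706×12.9) = 0.006747 K/W
R_total = 0.1397 K/W
Q = ΔT/R_total = 16/0.1397

Q ≈ 115 W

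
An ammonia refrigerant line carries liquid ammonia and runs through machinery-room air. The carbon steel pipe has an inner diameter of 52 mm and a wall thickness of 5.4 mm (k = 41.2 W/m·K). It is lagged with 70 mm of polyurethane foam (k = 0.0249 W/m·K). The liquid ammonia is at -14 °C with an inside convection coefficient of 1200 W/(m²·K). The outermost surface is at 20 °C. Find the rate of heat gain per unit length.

For a radial system each layer contributes R = ln(r_out/r_in)/(2πkL); films add R = 1/(hA).
R_inner film = 1/(h_i·2πr₁L) = 1/(1200×2π×0.026×1) = 0.005101 K/W
R_carbon steel pipe wall = ln(31.4/26)/(2π×41.2×1) = 7.29×10^-4 K/W
R_polyurethane foam = ln(101.4/31.4)/(2π×0.0249×1) = 7.493 K/W
R_total = 7.499 K/W
Q = ΔT/R_total = 34/7.499

q′ ≈ 4.53 W/m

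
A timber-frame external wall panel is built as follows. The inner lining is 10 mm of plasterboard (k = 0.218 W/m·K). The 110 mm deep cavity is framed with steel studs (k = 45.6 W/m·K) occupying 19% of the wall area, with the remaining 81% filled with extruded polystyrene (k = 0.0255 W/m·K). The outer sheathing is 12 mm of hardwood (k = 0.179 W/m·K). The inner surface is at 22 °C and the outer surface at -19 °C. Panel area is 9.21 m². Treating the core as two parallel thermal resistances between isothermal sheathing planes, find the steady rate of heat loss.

Q ≈ 3010 W

Sheathing layers in series; stud and cavity paths in parallel between them.
R_inner = 0.01/(0.218×9.21) = 0.004981 K/W
R_stud  = 0.11/(45.6×0.19×9.21) = 0.001379 K/W
R_cav   = 0.11/(0.0255×0.81×9.21) = 0.5782 K/W
1/R_core = 1/R_stud + 1/R_cav → R_core = 0.001375 K/W
R_outer = 0.012/(0.179×9.21) = 0.007279 K/W
R_total = 0.01363 K/W
Q = ΔT/R_total = 41/0.01363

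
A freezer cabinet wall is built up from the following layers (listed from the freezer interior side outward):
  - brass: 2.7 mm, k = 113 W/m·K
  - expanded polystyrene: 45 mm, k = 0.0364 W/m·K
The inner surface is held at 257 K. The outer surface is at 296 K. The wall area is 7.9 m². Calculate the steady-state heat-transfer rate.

Treating each layer as a thermal resistance in series:
R_brass = L/(kA) = 0.0027/(113×7.9) = 3.025×10^-6 K/W
R_expanded polystyrene = L/(kA) = 0.045/(0.0364×7.9) = 0.1565 K/W
R_total = 0.1565 K/W
Q = ΔT / R_total = 39 / 0.1565

Q ≈ 249 W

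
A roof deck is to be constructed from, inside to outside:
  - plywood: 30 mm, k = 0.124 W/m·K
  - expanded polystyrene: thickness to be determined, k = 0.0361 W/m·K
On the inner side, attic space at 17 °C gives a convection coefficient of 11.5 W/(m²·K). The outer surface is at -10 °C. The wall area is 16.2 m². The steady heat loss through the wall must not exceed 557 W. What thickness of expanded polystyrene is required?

Treating each layer as a thermal resistance in series:
R_inner film = 1/(h_i·A) = 1/(11.5×16.2) = 0.005368 K/W
R_plywood = L/(kA) = 0.03/(0.124×16.2) = 0.01493 K/W
Sum of the known resistances R_other = 0.0203 K/W
Required total resistance R_tot = ΔT/Q_allow = 27/557 = 0.04847 K/W
R_expanded polystyrene = R_tot − R_other = 0.02817 K/W
L = R·k·A = 0.02817×0.0361×16.2

L ≈ 16.5 mm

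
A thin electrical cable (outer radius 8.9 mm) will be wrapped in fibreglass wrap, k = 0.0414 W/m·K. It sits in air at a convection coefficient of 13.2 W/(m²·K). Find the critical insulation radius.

For a cylinder r_cr = k/h = 0.0414/13.2
r_cr = 3.14 mm; since the bare radius (8.9 mm) is above r_cr, any added insulation will reduce heat loss.

r_cr ≈ 3.14 mm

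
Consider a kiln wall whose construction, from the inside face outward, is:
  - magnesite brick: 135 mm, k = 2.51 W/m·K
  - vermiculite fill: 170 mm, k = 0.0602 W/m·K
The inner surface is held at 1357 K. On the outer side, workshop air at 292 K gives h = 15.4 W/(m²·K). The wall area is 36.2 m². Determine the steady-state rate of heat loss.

Q ≈ 13100 W

Treating each layer as a thermal resistance in series:
R_magnesite brick = L/(kA) = 0.135/(2.51×36.2) = 0.001486 K/W
R_vermiculite fill = L/(kA) = 0.17/(0.0602×36.2) = 0.07801 K/W
R_outer film = 1/(h_o·A) = 1/(15.4×36.2) = 0.001794 K/W
R_total = 0.08129 K/W
Q = ΔT / R_total = 1065 / 0.08129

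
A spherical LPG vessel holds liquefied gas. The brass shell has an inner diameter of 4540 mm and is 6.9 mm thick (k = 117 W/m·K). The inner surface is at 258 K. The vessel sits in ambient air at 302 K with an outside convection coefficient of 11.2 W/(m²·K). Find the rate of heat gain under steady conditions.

Q ≈ 32100 W

Each spherical layer contributes R = (1/r_i − 1/r_o)/(4πk):
R_brass shell = (1/2.27 − 1/2.2769)/(4π×117) = 9.08×10^-7 K/W
R_outer film = 1/(h·4πr_o²) = 1/(11.2×4π×2.2769²) = 0.001371 K/W
R_total = 0.001371 K/W
Q = ΔT/R_total = 44/0.001371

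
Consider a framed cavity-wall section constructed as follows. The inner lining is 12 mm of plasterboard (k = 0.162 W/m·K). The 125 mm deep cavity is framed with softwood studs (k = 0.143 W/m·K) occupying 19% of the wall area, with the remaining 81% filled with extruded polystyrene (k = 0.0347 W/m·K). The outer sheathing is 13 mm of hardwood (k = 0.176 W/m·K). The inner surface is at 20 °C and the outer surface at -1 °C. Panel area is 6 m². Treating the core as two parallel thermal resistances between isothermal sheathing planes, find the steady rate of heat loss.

Q ≈ 52.3 W

Sheathing layers in series; stud and cavity paths in parallel between them.
R_inner = 0.012/(0.162×6) = 0.01235 K/W
R_stud  = 0.125/(0.143×0.19×6) = 0.7668 K/W
R_cav   = 0.125/(0.0347×0.81×6) = 0.7412 K/W
1/R_core = 1/R_stud + 1/R_cav → R_core = 0.3769 K/W
R_outer = 0.013/(0.176×6) = 0.01231 K/W
R_total = 0.4015 K/W
Q = ΔT/R_total = 21/0.4015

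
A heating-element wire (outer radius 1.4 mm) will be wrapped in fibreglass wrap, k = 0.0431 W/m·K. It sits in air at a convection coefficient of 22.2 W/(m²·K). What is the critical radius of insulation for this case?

r_cr ≈ 1.94 mm

For a cylinder r_cr = k/h = 0.0431/22.2
r_cr = 1.94 mm; since the bare radius (1.4 mm) is below r_cr, adding a thin layer of insulation will *increase* heat loss.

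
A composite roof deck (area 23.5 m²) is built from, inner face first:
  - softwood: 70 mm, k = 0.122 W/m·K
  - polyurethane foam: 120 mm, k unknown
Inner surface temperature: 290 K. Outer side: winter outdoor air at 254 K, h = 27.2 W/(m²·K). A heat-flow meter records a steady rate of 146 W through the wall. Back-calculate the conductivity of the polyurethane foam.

k ≈ 0.0231 W/(m·K)

Series thermal resistances:
R_softwood = L/(kA) = 0.07/(0.122×23.5) = 0.02442 K/W
R_outer film = 1/(h_o·A) = 1/(27.2×23.5) = 0.001564 K/W
Sum of known resistances R_other = 0.02598 K/W
Total R = ΔT/Q = 36/146 = 0.2466 K/W
R_polyurethane foam = R_total − R_other = 0.2206 K/W
k = L/(R·A) = 0.12/(0.2206×23.5)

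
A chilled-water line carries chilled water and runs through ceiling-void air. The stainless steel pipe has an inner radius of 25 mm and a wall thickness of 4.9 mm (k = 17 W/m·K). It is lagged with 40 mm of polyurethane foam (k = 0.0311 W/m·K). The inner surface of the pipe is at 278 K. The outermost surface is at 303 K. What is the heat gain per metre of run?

Cylindrical conduction, so R = ln(r₂/r₁)/(2πkL) per layer, in series:
R_stainless steel pipe wall = ln(29.9/25)/(2π×17×1) = 0.001676 K/W
R_polyurethane foam = ln(69.9/29.9)/(2π×0.0311×1) = 4.346 K/W
R_total = 4.348 K/W
Q = ΔT/R_total = 25/4.348

q′ ≈ 5.75 W/m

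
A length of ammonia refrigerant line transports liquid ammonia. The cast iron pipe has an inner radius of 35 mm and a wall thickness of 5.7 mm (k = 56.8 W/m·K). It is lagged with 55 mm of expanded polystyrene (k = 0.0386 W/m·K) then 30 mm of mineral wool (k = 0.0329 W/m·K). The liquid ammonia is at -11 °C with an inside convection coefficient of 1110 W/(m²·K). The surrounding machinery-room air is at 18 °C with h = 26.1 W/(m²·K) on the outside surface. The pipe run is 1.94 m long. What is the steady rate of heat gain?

For a radial system each layer contributes R = ln(r_out/r_in)/(2πkL); films add R = 1/(hA).
R_inner film = 1/(h_i·2πr₁L) = 1/(1110×2π×0.035×1.94) = 0.002112 K/W
R_cast iron pipe wall = ln(40.7/35)/(2π×56.8×1.94) = 2.179×10^-4 K/W
R_expanded polystyrene = ln(95.7/40.7)/(2π×0.0386×1.94) = 1.817 K/W
R_mineral wool = ln(125.7/95.7)/(2π×0.0329×1.94) = 0.6799 K/W
R_outer film = 1/(h_o·2πr_oL) = 1/(26.1×2π×0.1257×1.94) = 0.02501 K/W
R_total = 2.524 K/W
Q = ΔT/R_total = 29/2.524

Q ≈ 11.5 W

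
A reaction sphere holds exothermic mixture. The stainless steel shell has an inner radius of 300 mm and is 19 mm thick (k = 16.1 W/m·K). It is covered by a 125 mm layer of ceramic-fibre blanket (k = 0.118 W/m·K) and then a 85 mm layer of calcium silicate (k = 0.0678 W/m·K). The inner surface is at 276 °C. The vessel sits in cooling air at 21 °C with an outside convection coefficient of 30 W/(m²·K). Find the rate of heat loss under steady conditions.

Q ≈ 247 W

Each spherical layer contributes R = (1/r_i − 1/r_o)/(4πk):
R_stainless steel shell = (1/0.3 − 1/0.319)/(4π×16.1) = 9.813×10^-4 K/W
R_ceramic-fibre blanket = (1/0.319 − 1/0.444)/(4π×0.118) = 0.5952 K/W
R_calcium silicate = (1/0.444 − 1/0.529)/(4π×0.0678) = 0.4248 K/W
R_outer film = 1/(h·4πr_o²) = 1/(30×4π×0.529²) = 0.009479 K/W
R_total = 1.03 K/W
Q = ΔT/R_total = 255/1.03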